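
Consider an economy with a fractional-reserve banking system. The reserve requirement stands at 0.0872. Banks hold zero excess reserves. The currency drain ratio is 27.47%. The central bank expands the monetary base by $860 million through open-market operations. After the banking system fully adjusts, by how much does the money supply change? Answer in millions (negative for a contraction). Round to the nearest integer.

$3029 million

The money multiplier is m = (1 + c) / (rr + c) = (1 + 0.2747) / (0.0872 + 0.2747) ≈ 3.5222.
The purchase adds 860 million of base, so ΔM = m × ΔMB = 3.5222 × (+860) = 3029.092 million.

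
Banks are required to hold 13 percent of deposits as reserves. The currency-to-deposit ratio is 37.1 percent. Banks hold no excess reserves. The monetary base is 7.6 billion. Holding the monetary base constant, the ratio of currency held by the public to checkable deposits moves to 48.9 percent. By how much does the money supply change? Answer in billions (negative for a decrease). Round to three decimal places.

-2.516 billion

Initially m₁ = (1 + 0.371) / (0.13 + 0.371) ≈ 2.73653, so M₁ = 2.73653 × 7.6 ≈ 20.7976 billion.
After the change m₂ = (1 + 0.489) / (0.13 + 0.489) ≈ 2.40549, so M₂ = 2.40549 × 7.6 ≈ 18.2817 billion.
ΔM = M₂ − M₁ = 18.2817 − 20.7976 = -2.5159 billion.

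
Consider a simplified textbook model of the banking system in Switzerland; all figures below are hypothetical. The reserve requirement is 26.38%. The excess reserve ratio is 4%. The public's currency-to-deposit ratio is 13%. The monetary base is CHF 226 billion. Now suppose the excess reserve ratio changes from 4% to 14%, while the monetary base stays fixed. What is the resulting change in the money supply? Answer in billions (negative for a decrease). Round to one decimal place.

-110.3 billion

Initially m₁ = (1 + 0.13) / (0.2638 + 0.04 + 0.13) ≈ 2.60489, so M₁ = 2.60489 × 226 ≈ 588.7051 billion.
After the change m₂ = (1 + 0.13) / (0.2638 + 0.14 + 0.13) ≈ 2.11690, so M₂ = 2.11690 × 226 = 478.4194 billion.
ΔM = M₂ − M₁ = 478.4194 − 588.7051 = -110.2857 billion.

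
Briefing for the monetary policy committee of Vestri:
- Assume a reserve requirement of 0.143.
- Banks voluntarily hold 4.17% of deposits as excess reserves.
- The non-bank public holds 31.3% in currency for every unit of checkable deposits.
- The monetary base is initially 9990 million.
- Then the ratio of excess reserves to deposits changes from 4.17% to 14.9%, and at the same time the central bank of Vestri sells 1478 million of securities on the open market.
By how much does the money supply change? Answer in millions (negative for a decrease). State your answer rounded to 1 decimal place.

-7881.8 million

Before: m₁ = (1 + 0.313) / (0.143 + 0.0417 + 0.313) ≈ 2.638135, MB₁ = 9990, so M₁ = 2.638135 × 9990 ≈ 26354.9687 million.
After: m₂ = (1 + 0.313) / (0.143 + 0.149 + 0.313) ≈ 2.170248, MB₂ = 9990 − 1478 = 8512, so M₂ = 2.170248 × 8512 ≈ 18473.151 million.
ΔM = M₂ − M₁ = 18473.151 − 26354.9687 = -7881.8177 million.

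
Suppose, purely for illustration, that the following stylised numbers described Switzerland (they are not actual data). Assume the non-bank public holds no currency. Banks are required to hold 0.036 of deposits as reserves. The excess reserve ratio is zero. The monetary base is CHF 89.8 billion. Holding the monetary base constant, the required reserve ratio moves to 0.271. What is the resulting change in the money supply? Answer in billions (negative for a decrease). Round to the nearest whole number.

Initially m₁ = 1 / (0.036) ≈ 27.7778, so M₁ = 27.7778 × 89.8 ≈ 2494.4464 billion.
After the change m₂ = 1 / (0.271) ≈ 3.69, so M₂ = 3.69 × 89.8 = 331.362 billion.
ΔM = M₂ − M₁ = 331.362 − 2494.4464 = -2163.0844 billion.

-2163 billion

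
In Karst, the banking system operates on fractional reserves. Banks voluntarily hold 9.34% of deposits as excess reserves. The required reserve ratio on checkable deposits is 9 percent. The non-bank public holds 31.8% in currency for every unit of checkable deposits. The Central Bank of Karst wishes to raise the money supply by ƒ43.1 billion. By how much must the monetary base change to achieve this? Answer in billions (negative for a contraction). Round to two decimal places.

ƒ16.40 billion

The money multiplier is m = (1 + c) / (rr + e + c) = (1 + 0.318) / (0.09 + 0.0934 + 0.318) ≈ 2.62864.
ΔMB = ΔM / m = (+43.1) / 2.62864 ≈ 16.3963 billion.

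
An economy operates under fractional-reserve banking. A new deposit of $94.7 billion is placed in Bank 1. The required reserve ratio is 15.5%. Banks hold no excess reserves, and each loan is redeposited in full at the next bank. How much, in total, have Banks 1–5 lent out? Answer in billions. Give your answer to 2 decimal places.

$293.86 billion

Bank i lends (1 − rr)^i of the original deposit: Bank 1 lends 94.7·0.8450 = 80.0215, Bank 2 lends 94.7·0.8450² ≈ 67.6182, and so on.
Summing a geometric series: total = 94.7·[0.8450·(1 − 0.8450^5) / (1 − 0.8450)] ≈ 293.8556 billion.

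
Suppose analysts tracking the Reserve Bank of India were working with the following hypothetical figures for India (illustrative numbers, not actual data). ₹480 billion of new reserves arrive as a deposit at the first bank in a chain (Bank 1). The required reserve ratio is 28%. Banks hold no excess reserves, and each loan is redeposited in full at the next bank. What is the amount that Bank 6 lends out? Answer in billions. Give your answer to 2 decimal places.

Each bank lends a fraction (1 − rr) = 0.7200 of the deposit it receives, so Bank 6 receives 480·0.7200^5 and lends 480·0.7200^6 ≈ 66.8708 billion.

₹66.87 billion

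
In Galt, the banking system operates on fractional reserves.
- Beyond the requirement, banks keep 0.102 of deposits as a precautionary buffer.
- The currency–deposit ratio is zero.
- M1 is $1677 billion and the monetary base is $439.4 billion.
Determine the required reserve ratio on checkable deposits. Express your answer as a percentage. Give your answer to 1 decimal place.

16.0%

Using m = M/MB = 1677/439.4 ≈ 3.816568. Since m = (1 + c)/(c + rr + e), the denominator satisfies c + rr + e = (1 + c)/m = (1 + 0) / 3.816568 ≈ 0.262016.
With c = 0 and e = 0.102, the required reserve ratio on checkable deposits is 0.262016 − 0 − 0.102 = 0.160016.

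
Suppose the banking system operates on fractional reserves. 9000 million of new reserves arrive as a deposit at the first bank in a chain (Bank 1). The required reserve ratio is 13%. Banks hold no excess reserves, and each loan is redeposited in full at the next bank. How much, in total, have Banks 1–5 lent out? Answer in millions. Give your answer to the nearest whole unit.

Bank i lends (1 − rr)^i of the original deposit: Bank 1 lends 9000·0.8700 = 7830.0000, Bank 2 lends 9000·0.8700² = 6812.1000, and so on.
Summing a geometric series: total = 9000·[0.8700·(1 − 0.8700^5) / (1 − 0.8700)] ≈ 30210.4938 million.

30210 million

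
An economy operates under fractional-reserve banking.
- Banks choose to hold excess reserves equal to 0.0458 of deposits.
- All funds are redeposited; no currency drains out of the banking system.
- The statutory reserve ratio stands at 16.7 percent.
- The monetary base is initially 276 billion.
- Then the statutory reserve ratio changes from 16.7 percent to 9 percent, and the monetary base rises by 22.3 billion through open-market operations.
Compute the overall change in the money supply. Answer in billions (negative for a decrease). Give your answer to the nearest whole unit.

Before: m₁ = 1 / (0.167 + 0.0458) ≈ 4.6992, MB₁ = 276, so M₁ = 4.6992 × 276 = 1296.9792 billion.
After: m₂ = 1 / (0.09 + 0.0458) ≈ 7.3638, MB₂ = 276 + 22.3 = 298.3, so M₂ = 7.3638 × 298.3 ≈ 2196.6215 billion.
ΔM = M₂ − M₁ = 2196.6215 − 1296.9792 = 899.6423 billion.

900 billion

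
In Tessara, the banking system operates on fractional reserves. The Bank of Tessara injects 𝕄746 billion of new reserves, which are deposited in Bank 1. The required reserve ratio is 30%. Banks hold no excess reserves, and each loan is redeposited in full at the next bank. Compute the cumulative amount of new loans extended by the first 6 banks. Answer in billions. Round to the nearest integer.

Bank i lends (1 − rr)^i of the original deposit: Bank 1 lends 746·0.7000 = 522.2000, Bank 2 lends 746·0.7000² = 365.5400, and so on.
Summing a geometric series: total = 746·[0.7000·(1 − 0.7000^6) / (1 − 0.7000)] ≈ 1535.8790 billion.

𝕄1536 billion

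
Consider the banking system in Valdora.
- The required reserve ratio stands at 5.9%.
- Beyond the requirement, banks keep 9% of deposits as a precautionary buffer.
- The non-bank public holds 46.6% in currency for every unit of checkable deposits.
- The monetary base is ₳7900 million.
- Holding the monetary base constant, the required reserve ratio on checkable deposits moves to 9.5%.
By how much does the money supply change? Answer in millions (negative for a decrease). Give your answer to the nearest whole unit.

Initially m₁ = (1 + 0.466) / (0.059 + 0.09 + 0.466) ≈ 2.38374, so M₁ = 2.38374 × 7900 = 18831.546 million.
After the change m₂ = (1 + 0.466) / (0.095 + 0.09 + 0.466) ≈ 2.25192, so M₂ = 2.25192 × 7900 = 17790.168 million.
ΔM = M₂ − M₁ = 17790.168 − 18831.546 = -1041.378 million.

-1041 million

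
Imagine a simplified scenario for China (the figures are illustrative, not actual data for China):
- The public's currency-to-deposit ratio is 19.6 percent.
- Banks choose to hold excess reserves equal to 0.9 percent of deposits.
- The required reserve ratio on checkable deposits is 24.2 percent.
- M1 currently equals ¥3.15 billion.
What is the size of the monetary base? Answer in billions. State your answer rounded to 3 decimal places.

¥1.177 billion

The money multiplier is m = (1 + c) / (rr + e + c) = (1 + 0.196) / (0.242 + 0.009 + 0.196) ≈ 2.67562.
MB = M / m = 3.15 / 2.67562 ≈ 1.1773 billion.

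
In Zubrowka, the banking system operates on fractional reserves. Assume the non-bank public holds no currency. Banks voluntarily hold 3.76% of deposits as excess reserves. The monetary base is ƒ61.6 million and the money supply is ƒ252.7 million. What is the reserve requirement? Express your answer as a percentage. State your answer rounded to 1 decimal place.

20.6%

Using m = M/MB = 252.7/61.6 ≈ 4.102273. Since m = (1 + c)/(c + rr + e), the denominator satisfies c + rr + e = (1 + c)/m = (1 + 0) / 4.102273 ≈ 0.243767.
With c = 0 and e = 0.0376, the reserve requirement is 0.243767 − 0 − 0.0376 = 0.206167.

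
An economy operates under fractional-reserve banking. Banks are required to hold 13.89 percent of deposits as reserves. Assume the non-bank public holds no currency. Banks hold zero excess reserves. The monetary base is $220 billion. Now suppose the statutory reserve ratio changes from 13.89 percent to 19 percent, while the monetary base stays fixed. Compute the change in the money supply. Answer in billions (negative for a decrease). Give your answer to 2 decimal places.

Initially m₁ = 1 / (0.1389) ≈ 7.199424, so M₁ = 7.199424 × 220 ≈ 1583.8733 billion.
After the change m₂ = 1 / (0.19) ≈ 5.263158, so M₂ = 5.263158 × 220 ≈ 1157.8948 billion.
ΔM = M₂ − M₁ = 1157.8948 − 1583.8733 = -425.9785 billion.

-425.98 billion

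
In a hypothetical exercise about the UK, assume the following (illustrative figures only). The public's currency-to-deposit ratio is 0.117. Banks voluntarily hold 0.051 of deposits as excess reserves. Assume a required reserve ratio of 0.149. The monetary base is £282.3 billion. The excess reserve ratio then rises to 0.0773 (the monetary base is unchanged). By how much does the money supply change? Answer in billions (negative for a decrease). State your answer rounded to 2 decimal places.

-76.21 billion

Initially m₁ = (1 + 0.117) / (0.149 + 0.051 + 0.117) ≈ 3.523659, so M₁ = 3.523659 × 282.3 ≈ 994.7289 billion.
After the change m₂ = (1 + 0.117) / (0.149 + 0.0773 + 0.117) ≈ 3.253714, so M₂ = 3.253714 × 282.3 ≈ 918.5235 billion.
ΔM = M₂ − M₁ = 918.5235 − 994.7289 = -76.2054 billion.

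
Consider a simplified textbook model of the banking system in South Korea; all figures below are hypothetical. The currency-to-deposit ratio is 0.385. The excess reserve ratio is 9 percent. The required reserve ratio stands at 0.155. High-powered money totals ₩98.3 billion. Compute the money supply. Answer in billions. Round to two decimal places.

The money multiplier is m = (1 + c) / (rr + e + c) = (1 + 0.385) / (0.155 + 0.09 + 0.385) ≈ 2.19841.
So M = m × MB = 2.19841 × 98.3 ≈ 216.1037 billion.

₩216.10 billion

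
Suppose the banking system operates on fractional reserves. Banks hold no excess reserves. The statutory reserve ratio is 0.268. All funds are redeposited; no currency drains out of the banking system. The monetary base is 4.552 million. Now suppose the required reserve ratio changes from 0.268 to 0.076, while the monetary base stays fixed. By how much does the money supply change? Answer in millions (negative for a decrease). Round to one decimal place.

42.9 million

Initially m₁ = 1 / (0.268) ≈ 3.7313, so M₁ = 3.7313 × 4.552 ≈ 16.9849 million.
After the change m₂ = 1 / (0.076) ≈ 13.1579, so M₂ = 13.1579 × 4.552 ≈ 59.8948 million.
ΔM = M₂ − M₁ = 59.8948 − 16.9849 = 42.9099 million.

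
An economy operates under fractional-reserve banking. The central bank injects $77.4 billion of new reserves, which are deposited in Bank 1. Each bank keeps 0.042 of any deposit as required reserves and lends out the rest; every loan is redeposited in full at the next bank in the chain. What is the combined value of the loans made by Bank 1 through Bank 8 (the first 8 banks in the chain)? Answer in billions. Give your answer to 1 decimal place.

Bank i lends (1 − rr)^i of the original deposit: Bank 1 lends 77.4·0.9580 = 74.1492, Bank 2 lends 77.4·0.9580² ≈ 71.0349, and so on.
Summing a geometric series: total = 77.4·[0.9580·(1 − 0.9580^8) / (1 − 0.9580)] ≈ 512.9470 billion.

$512.9 billion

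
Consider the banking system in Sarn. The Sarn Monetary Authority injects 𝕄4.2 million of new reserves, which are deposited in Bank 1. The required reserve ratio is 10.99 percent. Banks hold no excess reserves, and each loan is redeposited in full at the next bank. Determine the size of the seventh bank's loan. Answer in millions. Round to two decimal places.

Each bank lends a fraction (1 − rr) = 0.8901 of the deposit it receives, so Bank 7 receives 4.2·0.8901^6 and lends 4.2·0.8901^7 ≈ 1.8592 million.

𝕄1.86 million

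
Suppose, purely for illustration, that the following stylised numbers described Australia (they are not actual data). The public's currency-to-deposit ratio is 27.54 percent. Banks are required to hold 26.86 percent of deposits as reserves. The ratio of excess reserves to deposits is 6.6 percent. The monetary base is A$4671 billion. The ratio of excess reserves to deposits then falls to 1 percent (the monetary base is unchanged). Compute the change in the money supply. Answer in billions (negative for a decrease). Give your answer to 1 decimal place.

A$987.2 billion

Initially m₁ = (1 + 0.2754) / (0.2686 + 0.066 + 0.2754) ≈ 2.090820, so M₁ = 2.090820 × 4671 ≈ 9766.2202 billion.
After the change m₂ = (1 + 0.2754) / (0.2686 + 0.01 + 0.2754) ≈ 2.302166, so M₂ = 2.302166 × 4671 ≈ 10753.4174 billion.
ΔM = M₂ − M₁ = 10753.4174 − 9766.2202 = 987.1972 billion.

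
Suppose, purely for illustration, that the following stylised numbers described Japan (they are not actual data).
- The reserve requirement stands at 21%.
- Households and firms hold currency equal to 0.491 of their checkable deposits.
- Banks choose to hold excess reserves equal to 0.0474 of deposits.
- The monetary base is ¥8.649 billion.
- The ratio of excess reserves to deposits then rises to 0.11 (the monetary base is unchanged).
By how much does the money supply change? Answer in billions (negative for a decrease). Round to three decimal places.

Initially m₁ = (1 + 0.491) / (0.21 + 0.0474 + 0.491) ≈ 1.99225, so M₁ = 1.99225 × 8.649 ≈ 17.231 billion.
After the change m₂ = (1 + 0.491) / (0.21 + 0.11 + 0.491) ≈ 1.83847, so M₂ = 1.83847 × 8.649 ≈ 15.9009 billion.
ΔM = M₂ − M₁ = 15.9009 − 17.231 = -1.3301 billion.

-1.330 billion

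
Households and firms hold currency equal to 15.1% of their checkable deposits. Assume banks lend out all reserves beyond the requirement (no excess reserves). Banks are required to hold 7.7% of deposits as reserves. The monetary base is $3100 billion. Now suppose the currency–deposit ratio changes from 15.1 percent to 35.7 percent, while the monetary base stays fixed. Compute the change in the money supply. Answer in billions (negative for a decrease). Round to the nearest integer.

Initially m₁ = (1 + 0.151) / (0.077 + 0.151) ≈ 5.04825, so M₁ = 5.04825 × 3100 = 15649.575 billion.
After the change m₂ = (1 + 0.357) / (0.077 + 0.357) ≈ 3.12673, so M₂ = 3.12673 × 3100 = 9692.863 billion.
ΔM = M₂ − M₁ = 9692.863 − 15649.575 = -5956.712 billion.

-5957 billion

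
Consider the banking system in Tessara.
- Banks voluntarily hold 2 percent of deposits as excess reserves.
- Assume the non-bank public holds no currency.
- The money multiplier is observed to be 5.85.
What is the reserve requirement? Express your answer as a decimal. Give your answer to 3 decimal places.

Using m = 5.85. Since m = (1 + c)/(c + rr + e), the denominator satisfies c + rr + e = (1 + c)/m = (1 + 0) / 5.85 ≈ 0.170940.
With c = 0 and e = 0.02, the reserve requirement is 0.170940 − 0 − 0.02 = 0.15094.

0.151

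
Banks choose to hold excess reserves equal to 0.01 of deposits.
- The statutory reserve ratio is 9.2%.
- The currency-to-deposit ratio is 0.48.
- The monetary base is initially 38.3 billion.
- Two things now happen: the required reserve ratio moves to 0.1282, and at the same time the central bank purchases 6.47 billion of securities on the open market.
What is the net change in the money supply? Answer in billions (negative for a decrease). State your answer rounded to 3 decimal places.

Before: m₁ = (1 + 0.48) / (0.092 + 0.01 + 0.48) ≈ 2.542955, MB₁ = 38.3, so M₁ = 2.542955 × 38.3 ≈ 97.3952 billion.
After: m₂ = (1 + 0.48) / (0.1282 + 0.01 + 0.48) ≈ 2.394047, MB₂ = 38.3 + 6.47 = 44.77, so M₂ = 2.394047 × 44.77 ≈ 107.1815 billion.
ΔM = M₂ − M₁ = 107.1815 − 97.3952 = 9.7863 billion.

9.786 billion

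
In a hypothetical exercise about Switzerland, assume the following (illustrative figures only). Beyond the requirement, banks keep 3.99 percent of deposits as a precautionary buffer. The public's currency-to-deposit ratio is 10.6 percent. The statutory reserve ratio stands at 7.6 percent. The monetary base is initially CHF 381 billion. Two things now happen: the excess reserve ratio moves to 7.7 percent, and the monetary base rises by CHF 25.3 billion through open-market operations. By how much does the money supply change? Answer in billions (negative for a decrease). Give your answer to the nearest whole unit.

Before: m₁ = (1 + 0.106) / (0.076 + 0.0399 + 0.106) ≈ 4.9842, MB₁ = 381, so M₁ = 4.9842 × 381 = 1898.9802 billion.
After: m₂ = (1 + 0.106) / (0.076 + 0.077 + 0.106) ≈ 4.2703, MB₂ = 381 + 25.3 = 406.3, so M₂ = 4.2703 × 406.3 ≈ 1735.0229 billion.
ΔM = M₂ − M₁ = 1735.0229 − 1898.9802 = -163.9573 billion.

-164 billion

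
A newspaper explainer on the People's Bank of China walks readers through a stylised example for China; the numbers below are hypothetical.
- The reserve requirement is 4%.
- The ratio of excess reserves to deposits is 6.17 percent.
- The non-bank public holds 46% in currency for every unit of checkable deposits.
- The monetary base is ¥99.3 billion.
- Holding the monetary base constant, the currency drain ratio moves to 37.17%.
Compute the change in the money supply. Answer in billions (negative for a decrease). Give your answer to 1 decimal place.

¥29.6 billion

Initially m₁ = (1 + 0.46) / (0.04 + 0.0617 + 0.46) ≈ 2.5993, so M₁ = 2.5993 × 99.3 ≈ 258.1105 billion.
After the change m₂ = (1 + 0.3717) / (0.04 + 0.0617 + 0.3717) ≈ 2.8975, so M₂ = 2.8975 × 99.3 ≈ 287.7217 billion.
ΔM = M₂ − M₁ = 287.7217 − 258.1105 = 29.6112 billion.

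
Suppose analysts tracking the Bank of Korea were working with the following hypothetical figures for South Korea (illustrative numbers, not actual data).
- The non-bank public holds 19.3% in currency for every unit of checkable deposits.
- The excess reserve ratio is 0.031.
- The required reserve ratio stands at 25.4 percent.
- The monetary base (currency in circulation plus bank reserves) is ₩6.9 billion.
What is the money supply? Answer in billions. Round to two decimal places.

The money multiplier is m = (1 + c) / (rr + e + c) = (1 + 0.193) / (0.254 + 0.031 + 0.193) ≈ 2.4958.
So M = m × MB = 2.4958 × 6.9 ≈ 17.221 billion.

₩17.22 billion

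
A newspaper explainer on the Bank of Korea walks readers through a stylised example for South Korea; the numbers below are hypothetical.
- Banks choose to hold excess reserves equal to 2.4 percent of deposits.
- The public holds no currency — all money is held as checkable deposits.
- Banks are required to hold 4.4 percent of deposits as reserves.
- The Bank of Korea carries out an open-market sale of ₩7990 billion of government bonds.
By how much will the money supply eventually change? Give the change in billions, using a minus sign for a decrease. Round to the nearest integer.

The money multiplier is m = 1 / (rr + e) = 1 / (0.044 + 0.024) ≈ 14.70588.
The sale removes 7990 billion of base, so ΔM = m × ΔMB = 14.70588 × (−7990) = -117499.9812 billion.

-117500 billion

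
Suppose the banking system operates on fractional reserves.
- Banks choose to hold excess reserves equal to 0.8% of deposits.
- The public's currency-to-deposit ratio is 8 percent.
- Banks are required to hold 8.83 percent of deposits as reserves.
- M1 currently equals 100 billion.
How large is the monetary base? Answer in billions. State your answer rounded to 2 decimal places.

The money multiplier is m = (1 + c) / (rr + e + c) = (1 + 0.08) / (0.0883 + 0.008 + 0.08) ≈ 6.12592.
MB = M / m = 100 / 6.12592 ≈ 16.3241 billion.

16.32 billion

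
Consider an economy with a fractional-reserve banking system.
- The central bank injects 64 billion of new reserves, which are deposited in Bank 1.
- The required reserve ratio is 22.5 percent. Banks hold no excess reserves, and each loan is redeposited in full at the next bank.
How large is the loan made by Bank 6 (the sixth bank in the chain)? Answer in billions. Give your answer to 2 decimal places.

13.87 billion

Each bank lends a fraction (1 − rr) = 0.7750 of the deposit it receives, so Bank 6 receives 64·0.7750^5 and lends 64·0.7750^6 ≈ 13.8672 billion.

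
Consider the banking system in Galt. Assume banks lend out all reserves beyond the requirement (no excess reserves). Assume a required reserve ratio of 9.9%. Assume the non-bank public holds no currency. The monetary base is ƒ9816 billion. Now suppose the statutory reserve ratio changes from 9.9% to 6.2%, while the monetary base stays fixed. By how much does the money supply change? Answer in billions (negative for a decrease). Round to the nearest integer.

Initially m₁ = 1 / (0.099) ≈ 10.10101, so M₁ = 10.10101 × 9816 ≈ 99151.5142 billion.
After the change m₂ = 1 / (0.062) ≈ 16.12903, so M₂ = 16.12903 × 9816 ≈ 158322.5585 billion.
ΔM = M₂ − M₁ = 158322.5585 − 99151.5142 = 59171.0443 billion.

ƒ59171 billion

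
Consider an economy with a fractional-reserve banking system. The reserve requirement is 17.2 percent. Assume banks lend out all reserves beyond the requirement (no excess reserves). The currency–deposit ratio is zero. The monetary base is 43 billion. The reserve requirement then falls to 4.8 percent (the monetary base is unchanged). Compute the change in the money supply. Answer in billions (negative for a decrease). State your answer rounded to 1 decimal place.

645.8 billion

Initially m₁ = 1 / (0.172) ≈ 5.8140, so M₁ = 5.8140 × 43 = 250.002 billion.
After the change m₂ = 1 / (0.048) ≈ 20.8333, so M₂ = 20.8333 × 43 = 895.8319 billion.
ΔM = M₂ − M₁ = 895.8319 − 250.002 = 645.8299 billion.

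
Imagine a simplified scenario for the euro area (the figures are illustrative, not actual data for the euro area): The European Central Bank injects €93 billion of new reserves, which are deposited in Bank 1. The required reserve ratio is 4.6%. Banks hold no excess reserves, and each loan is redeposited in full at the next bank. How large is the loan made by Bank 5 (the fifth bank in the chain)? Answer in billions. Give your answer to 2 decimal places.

Each bank lends a fraction (1 − rr) = 0.9540 of the deposit it receives, so Bank 5 receives 93·0.9540^4 and lends 93·0.9540^5 ≈ 73.4894 billion.

€73.49 billion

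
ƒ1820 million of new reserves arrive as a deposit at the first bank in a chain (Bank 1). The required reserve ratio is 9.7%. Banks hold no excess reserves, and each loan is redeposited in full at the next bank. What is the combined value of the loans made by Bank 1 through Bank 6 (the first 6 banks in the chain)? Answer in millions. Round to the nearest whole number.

Bank i lends (1 − rr)^i of the original deposit: Bank 1 lends 1820·0.9030 = 1643.4600, Bank 2 lends 1820·0.9030² ≈ 1484.0444, and so on.
Summing a geometric series: total = 1820·[0.9030·(1 − 0.9030^6) / (1 − 0.9030)] ≈ 7757.1517 million.

ƒ7757 million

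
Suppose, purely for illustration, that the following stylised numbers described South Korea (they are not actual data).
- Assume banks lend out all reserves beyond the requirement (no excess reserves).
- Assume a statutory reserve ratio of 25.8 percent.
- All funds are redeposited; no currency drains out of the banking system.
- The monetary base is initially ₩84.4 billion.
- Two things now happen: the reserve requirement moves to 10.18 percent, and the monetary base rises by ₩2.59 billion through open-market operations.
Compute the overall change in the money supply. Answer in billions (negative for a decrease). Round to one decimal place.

Before: m₁ = 1 / (0.258) ≈ 3.8760, MB₁ = 84.4, so M₁ = 3.8760 × 84.4 = 327.1344 billion.
After: m₂ = 1 / (0.1018) ≈ 9.8232, MB₂ = 84.4 + 2.59 = 86.99, so M₂ = 9.8232 × 86.99 ≈ 854.5202 billion.
ΔM = M₂ − M₁ = 854.5202 − 327.1344 = 527.3858 billion.

₩527.4 billion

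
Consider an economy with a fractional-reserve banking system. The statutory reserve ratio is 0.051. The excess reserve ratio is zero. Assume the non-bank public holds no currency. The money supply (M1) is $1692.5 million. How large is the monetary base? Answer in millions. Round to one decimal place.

With no currency drain and no excess reserves, the money multiplier is m = 1/rr = 1/0.051 ≈ 19.607843.
The monetary base is MB = M / m = 1692.5 / 19.607843 ≈ 86.3175 million.

$86.3 million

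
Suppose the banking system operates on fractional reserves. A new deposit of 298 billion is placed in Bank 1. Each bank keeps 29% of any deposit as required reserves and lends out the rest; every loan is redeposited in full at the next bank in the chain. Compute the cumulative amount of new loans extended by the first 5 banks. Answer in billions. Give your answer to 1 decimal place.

598.0 billion

Bank i lends (1 − rr)^i of the original deposit: Bank 1 lends 298·0.7100 = 211.5800, Bank 2 lends 298·0.7100² = 150.2218, and so on.
Summing a geometric series: total = 298·[0.7100·(1 − 0.7100^5) / (1 − 0.7100)] ≈ 597.9521 billion.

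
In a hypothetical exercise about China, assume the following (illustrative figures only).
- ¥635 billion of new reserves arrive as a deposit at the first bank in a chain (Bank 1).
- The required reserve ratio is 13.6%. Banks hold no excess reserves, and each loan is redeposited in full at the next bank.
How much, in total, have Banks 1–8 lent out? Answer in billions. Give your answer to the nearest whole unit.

¥2781 billion

Bank i lends (1 − rr)^i of the original deposit: Bank 1 lends 635·0.8640 = 548.6400, Bank 2 lends 635·0.8640² ≈ 474.0250, and so on.
Summing a geometric series: total = 635·[0.8640·(1 − 0.8640^8) / (1 − 0.8640)] ≈ 2781.3847 billion.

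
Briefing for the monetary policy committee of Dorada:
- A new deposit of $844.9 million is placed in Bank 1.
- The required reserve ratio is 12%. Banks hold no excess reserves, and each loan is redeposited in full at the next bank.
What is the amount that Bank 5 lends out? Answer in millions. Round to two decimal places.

Each bank lends a fraction (1 − rr) = 0.8800 of the deposit it receives, so Bank 5 receives 844.9·0.8800^4 and lends 844.9·0.8800^5 ≈ 445.8807 million.

$445.88 million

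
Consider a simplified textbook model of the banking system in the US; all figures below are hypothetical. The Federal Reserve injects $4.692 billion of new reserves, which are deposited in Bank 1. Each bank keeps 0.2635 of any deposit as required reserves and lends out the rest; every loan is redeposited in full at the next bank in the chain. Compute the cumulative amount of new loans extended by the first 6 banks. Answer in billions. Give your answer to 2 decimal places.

Bank i lends (1 − rr)^i of the original deposit: Bank 1 lends 4.692·0.7365 ≈ 3.4557, Bank 2 lends 4.692·0.7365² ≈ 2.5451, and so on.
Summing a geometric series: total = 4.692·[0.7365·(1 − 0.7365^6) / (1 − 0.7365)] ≈ 11.0214 billion.

$11.02 billion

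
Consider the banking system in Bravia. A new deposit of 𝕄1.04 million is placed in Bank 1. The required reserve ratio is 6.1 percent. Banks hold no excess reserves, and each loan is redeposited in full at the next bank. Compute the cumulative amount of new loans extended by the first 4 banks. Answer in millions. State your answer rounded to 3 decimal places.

Bank i lends (1 − rr)^i of the original deposit: Bank 1 lends 1.04·0.9390 ≈ 0.9766, Bank 2 lends 1.04·0.9390² ≈ 0.9170, and so on.
Summing a geometric series: total = 1.04·[0.9390·(1 − 0.9390^4) / (1 − 0.9390)] ≈ 3.5631 million.

𝕄3.563 million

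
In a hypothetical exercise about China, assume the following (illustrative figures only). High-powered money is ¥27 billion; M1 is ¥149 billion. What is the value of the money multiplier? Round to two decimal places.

5.52

The money multiplier is m = M / MB = 149 / 27 ≈ 5.51852.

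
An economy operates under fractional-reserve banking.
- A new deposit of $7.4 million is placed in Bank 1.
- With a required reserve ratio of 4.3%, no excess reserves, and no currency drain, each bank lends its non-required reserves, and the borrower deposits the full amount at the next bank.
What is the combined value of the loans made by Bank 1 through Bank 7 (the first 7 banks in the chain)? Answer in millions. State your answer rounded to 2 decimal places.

Bank i lends (1 − rr)^i of the original deposit: Bank 1 lends 7.4·0.9570 = 7.0818, Bank 2 lends 7.4·0.9570² ≈ 6.7773, and so on.
Summing a geometric series: total = 7.4·[0.9570·(1 − 0.9570^7) / (1 − 0.9570)] ≈ 43.6168 million.

$43.62 million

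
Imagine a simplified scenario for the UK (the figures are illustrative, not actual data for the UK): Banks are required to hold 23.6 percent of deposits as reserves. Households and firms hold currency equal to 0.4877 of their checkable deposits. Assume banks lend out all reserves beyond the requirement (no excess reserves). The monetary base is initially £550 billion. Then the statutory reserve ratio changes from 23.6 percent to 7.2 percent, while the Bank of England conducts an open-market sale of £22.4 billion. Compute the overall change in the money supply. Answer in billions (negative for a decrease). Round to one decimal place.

Before: m₁ = (1 + 0.4877) / (0.236 + 0.4877) ≈ 2.05569, MB₁ = 550, so M₁ = 2.05569 × 550 = 1130.6295 billion.
After: m₂ = (1 + 0.4877) / (0.072 + 0.4877) ≈ 2.65803, MB₂ = 550 − 22.4 = 527.6, so M₂ = 2.65803 × 527.6 ≈ 1402.3766 billion.
ΔM = M₂ − M₁ = 1402.3766 − 1130.6295 = 271.7471 billion.

£271.7 billion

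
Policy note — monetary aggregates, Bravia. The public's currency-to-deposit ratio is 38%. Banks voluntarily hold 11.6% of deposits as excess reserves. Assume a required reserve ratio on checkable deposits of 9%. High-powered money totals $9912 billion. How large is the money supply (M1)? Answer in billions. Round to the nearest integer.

$23342 billion

The money multiplier is m = (1 + c) / (rr + e + c) = (1 + 0.38) / (0.09 + 0.116 + 0.38) ≈ 2.35495.
So M = m × MB = 2.35495 × 9912 = 23342.2644 billion.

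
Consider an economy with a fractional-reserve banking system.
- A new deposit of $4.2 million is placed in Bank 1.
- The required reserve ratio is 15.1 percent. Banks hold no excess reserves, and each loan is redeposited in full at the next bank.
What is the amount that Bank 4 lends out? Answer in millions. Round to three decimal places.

$2.182 million

Each bank lends a fraction (1 − rr) = 0.8490 of the deposit it receives, so Bank 4 receives 4.2·0.8490^3 and lends 4.2·0.8490^4 ≈ 2.1821 million.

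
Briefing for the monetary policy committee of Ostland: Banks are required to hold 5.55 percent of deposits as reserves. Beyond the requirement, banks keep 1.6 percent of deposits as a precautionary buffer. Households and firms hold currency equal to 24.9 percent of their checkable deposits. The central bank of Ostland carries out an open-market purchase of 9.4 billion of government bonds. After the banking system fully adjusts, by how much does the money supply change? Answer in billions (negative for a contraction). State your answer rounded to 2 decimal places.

36.63 billion

The money multiplier is m = (1 + c) / (rr + e + c) = (1 + 0.249) / (0.0555 + 0.016 + 0.249) ≈ 3.8970.
The purchase adds 9.4 billion of base, so ΔM = m × ΔMB = 3.8970 × (+9.4) = 36.6318 billion.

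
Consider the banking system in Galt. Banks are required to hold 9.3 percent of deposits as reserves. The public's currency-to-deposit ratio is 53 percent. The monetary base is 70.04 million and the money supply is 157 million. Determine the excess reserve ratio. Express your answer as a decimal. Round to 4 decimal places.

Using m = M/MB = 157/70.04 ≈ 2.241576. Since m = (1 + c)/(c + rr + e), the denominator satisfies c + rr + e = (1 + c)/m = (1 + 0.53) / 2.241576 ≈ 0.682555.
With c = 0.53 and rr = 0.093, the excess reserve ratio is 0.682555 − 0.53 − 0.093 = 0.059555.

0.0596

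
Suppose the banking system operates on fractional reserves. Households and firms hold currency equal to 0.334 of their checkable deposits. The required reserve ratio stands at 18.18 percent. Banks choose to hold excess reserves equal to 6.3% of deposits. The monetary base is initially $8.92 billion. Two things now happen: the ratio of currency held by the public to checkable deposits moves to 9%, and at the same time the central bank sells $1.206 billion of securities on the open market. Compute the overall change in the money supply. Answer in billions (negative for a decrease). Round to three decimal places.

Before: m₁ = (1 + 0.334) / (0.1818 + 0.063 + 0.334) ≈ 2.30477, MB₁ = 8.92, so M₁ = 2.30477 × 8.92 ≈ 20.5585 billion.
After: m₂ = (1 + 0.09) / (0.1818 + 0.063 + 0.09) ≈ 3.25568, MB₂ = 8.92 − 1.206 = 7.714, so M₂ = 3.25568 × 7.714 ≈ 25.1143 billion.
ΔM = M₂ − M₁ = 25.1143 − 20.5585 = 4.5558 billion.

$4.556 billion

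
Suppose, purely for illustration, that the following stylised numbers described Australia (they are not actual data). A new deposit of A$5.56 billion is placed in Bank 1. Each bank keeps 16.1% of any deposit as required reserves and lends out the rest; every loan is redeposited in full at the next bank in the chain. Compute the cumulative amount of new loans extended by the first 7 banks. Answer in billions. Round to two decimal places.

Bank i lends (1 − rr)^i of the original deposit: Bank 1 lends 5.56·0.8390 ≈ 4.6648, Bank 2 lends 5.56·0.8390² ≈ 3.9138, and so on.
Summing a geometric series: total = 5.56·[0.8390·(1 − 0.8390^7) / (1 − 0.8390)] ≈ 20.4952 billion.

A$20.50 billion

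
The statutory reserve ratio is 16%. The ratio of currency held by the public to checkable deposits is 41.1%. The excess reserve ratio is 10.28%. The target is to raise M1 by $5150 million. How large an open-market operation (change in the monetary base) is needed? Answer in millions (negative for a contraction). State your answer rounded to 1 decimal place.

The money multiplier is m = (1 + c) / (rr + e + c) = (1 + 0.411) / (0.16 + 0.1028 + 0.411) ≈ 2.094093.
ΔMB = ΔM / m = (+5150) / 2.094093 ≈ 2459.2986 million.

$2459.3 million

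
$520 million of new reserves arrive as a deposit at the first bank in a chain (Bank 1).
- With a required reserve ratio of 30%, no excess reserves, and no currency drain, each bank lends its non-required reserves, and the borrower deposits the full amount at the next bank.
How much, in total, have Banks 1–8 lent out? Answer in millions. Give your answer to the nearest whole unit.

Bank i lends (1 − rr)^i of the original deposit: Bank 1 lends 520·0.7000 = 364.0000, Bank 2 lends 520·0.7000² = 254.8000, and so on.
Summing a geometric series: total = 520·[0.7000·(1 − 0.7000^8) / (1 − 0.7000)] ≈ 1143.3871 million.

$1143 million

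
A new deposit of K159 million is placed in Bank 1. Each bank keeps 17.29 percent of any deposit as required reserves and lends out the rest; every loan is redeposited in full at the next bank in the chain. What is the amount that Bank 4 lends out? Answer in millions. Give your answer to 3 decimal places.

Each bank lends a fraction (1 − rr) = 0.8271 of the deposit it receives, so Bank 4 receives 159·0.8271^3 and lends 159·0.8271^4 ≈ 74.4096 million.

K74.410 million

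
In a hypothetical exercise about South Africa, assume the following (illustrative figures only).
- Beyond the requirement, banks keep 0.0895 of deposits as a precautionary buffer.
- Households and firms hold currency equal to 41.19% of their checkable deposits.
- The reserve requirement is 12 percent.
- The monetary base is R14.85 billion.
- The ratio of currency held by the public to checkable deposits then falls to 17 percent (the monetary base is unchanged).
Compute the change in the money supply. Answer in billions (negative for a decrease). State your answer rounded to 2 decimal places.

R12.04 billion

Initially m₁ = (1 + 0.4119) / (0.12 + 0.0895 + 0.4119) ≈ 2.27213, so M₁ = 2.27213 × 14.85 ≈ 33.7411 billion.
After the change m₂ = (1 + 0.17) / (0.12 + 0.0895 + 0.17) ≈ 3.08300, so M₂ = 3.08300 × 14.85 ≈ 45.7826 billion.
ΔM = M₂ − M₁ = 45.7826 − 33.7411 = 12.0415 billion.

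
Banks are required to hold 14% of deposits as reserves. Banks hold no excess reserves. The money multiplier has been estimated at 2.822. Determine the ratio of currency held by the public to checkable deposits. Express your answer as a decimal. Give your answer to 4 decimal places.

0.3320

Using m = 2.822. From m = (1 + c)/(c + rr + e), rearranging gives 1 + c = m·(c + rr + e), so c·(1 − m) = m·(rr + e) − 1.
Hence c = [m·(rr + e) − 1]/(1 − m) = [2.822 × (0.14 + 0) − 1] / (1 − 2.822) ≈ 0.332009.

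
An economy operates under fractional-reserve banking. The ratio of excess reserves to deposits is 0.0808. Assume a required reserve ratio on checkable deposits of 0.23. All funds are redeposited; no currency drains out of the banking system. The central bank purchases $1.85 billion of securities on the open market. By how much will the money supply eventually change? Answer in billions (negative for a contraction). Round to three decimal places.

The money multiplier is m = 1 / (rr + e) = 1 / (0.23 + 0.0808) ≈ 3.21750.
The purchase adds 1.85 billion of base, so ΔM = m × ΔMB = 3.21750 × (+1.85) ≈ 5.9524 billion.

$5.952 billion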